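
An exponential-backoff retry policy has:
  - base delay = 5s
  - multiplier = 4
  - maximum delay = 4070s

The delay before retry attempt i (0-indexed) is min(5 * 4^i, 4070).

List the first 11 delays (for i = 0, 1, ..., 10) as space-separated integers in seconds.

Computing each delay:
  i=0: min(5*4^0, 4070) = 5
  i=1: min(5*4^1, 4070) = 20
  i=2: min(5*4^2, 4070) = 80
  i=3: min(5*4^3, 4070) = 320
  i=4: min(5*4^4, 4070) = 1280
  i=5: min(5*4^5, 4070) = 4070
  i=6: min(5*4^6, 4070) = 4070
  i=7: min(5*4^7, 4070) = 4070
  i=8: min(5*4^8, 4070) = 4070
  i=9: min(5*4^9, 4070) = 4070
  i=10: min(5*4^10, 4070) = 4070

Answer: 5 20 80 320 1280 4070 4070 4070 4070 4070 4070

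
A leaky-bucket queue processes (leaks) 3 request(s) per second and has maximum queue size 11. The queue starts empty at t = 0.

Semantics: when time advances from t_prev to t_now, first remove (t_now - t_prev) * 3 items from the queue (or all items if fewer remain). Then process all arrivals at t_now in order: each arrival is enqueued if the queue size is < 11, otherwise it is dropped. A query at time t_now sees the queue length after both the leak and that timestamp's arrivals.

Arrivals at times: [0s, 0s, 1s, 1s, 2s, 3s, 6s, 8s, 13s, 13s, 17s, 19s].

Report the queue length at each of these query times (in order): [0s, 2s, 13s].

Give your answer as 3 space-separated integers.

Queue lengths at query times:
  query t=0s: backlog = 2
  query t=2s: backlog = 1
  query t=13s: backlog = 2

Answer: 2 1 2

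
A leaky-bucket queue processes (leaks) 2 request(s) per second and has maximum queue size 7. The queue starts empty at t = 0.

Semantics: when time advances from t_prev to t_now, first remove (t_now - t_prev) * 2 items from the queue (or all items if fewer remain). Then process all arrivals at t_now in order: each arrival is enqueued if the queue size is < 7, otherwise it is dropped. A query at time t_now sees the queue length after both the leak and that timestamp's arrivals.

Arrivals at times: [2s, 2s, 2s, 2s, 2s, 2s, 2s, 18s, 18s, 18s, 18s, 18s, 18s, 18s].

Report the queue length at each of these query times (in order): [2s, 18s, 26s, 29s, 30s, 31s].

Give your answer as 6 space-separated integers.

Queue lengths at query times:
  query t=2s: backlog = 7
  query t=18s: backlog = 7
  query t=26s: backlog = 0
  query t=29s: backlog = 0
  query t=30s: backlog = 0
  query t=31s: backlog = 0

Answer: 7 7 0 0 0 0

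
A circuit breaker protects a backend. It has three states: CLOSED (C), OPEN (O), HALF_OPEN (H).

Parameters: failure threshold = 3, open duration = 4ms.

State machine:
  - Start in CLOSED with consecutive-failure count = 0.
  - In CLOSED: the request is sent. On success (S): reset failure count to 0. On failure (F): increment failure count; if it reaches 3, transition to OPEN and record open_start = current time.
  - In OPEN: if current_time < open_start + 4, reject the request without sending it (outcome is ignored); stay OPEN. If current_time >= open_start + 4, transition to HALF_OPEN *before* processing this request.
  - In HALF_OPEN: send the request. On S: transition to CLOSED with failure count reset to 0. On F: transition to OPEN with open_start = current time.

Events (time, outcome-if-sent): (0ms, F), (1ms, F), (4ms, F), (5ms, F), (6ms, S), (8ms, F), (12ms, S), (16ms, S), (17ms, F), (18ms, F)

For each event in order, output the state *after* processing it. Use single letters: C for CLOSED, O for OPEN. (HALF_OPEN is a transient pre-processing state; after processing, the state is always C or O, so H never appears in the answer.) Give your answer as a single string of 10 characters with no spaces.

State after each event:
  event#1 t=0ms outcome=F: state=CLOSED
  event#2 t=1ms outcome=F: state=CLOSED
  event#3 t=4ms outcome=F: state=OPEN
  event#4 t=5ms outcome=F: state=OPEN
  event#5 t=6ms outcome=S: state=OPEN
  event#6 t=8ms outcome=F: state=OPEN
  event#7 t=12ms outcome=S: state=CLOSED
  event#8 t=16ms outcome=S: state=CLOSED
  event#9 t=17ms outcome=F: state=CLOSED
  event#10 t=18ms outcome=F: state=CLOSED

Answer: CCOOOOCCCC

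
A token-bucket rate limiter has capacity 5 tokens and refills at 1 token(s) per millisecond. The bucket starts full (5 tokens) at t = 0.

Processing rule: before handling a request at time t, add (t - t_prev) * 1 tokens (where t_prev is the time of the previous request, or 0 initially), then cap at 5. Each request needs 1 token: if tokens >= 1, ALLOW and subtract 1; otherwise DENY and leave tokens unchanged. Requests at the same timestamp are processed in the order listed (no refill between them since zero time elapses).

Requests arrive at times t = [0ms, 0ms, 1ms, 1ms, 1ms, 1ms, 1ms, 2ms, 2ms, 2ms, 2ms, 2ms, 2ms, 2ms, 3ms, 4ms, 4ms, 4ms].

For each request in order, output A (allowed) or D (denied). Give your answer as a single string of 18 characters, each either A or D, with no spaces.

Answer: AAAAAADADDDDDDAADD

Derivation:
Simulating step by step:
  req#1 t=0ms: ALLOW
  req#2 t=0ms: ALLOW
  req#3 t=1ms: ALLOW
  req#4 t=1ms: ALLOW
  req#5 t=1ms: ALLOW
  req#6 t=1ms: ALLOW
  req#7 t=1ms: DENY
  req#8 t=2ms: ALLOW
  req#9 t=2ms: DENY
  req#10 t=2ms: DENY
  req#11 t=2ms: DENY
  req#12 t=2ms: DENY
  req#13 t=2ms: DENY
  req#14 t=2ms: DENY
  req#15 t=3ms: ALLOW
  req#16 t=4ms: ALLOW
  req#17 t=4ms: DENY
  req#18 t=4ms: DENY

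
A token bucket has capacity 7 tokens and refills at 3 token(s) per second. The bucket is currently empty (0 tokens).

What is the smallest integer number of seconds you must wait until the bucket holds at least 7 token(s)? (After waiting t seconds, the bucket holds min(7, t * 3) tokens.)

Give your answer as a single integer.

Answer: 3

Derivation:
Need t * 3 >= 7, so t >= 7/3.
Smallest integer t = ceil(7/3) = 3.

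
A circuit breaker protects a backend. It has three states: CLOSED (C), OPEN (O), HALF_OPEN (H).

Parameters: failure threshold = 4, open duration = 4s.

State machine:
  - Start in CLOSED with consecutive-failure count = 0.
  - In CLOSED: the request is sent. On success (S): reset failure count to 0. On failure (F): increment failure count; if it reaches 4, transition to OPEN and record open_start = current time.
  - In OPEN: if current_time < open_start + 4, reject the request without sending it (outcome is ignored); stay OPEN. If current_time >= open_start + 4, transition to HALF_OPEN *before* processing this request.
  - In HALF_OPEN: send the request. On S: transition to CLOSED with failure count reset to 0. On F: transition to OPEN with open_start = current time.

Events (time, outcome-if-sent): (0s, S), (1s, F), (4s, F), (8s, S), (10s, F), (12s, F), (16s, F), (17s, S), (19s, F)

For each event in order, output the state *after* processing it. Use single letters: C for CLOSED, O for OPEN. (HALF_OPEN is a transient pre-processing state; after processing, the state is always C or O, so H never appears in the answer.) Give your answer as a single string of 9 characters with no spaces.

Answer: CCCCCCCCC

Derivation:
State after each event:
  event#1 t=0s outcome=S: state=CLOSED
  event#2 t=1s outcome=F: state=CLOSED
  event#3 t=4s outcome=F: state=CLOSED
  event#4 t=8s outcome=S: state=CLOSED
  event#5 t=10s outcome=F: state=CLOSED
  event#6 t=12s outcome=F: state=CLOSED
  event#7 t=16s outcome=F: state=CLOSED
  event#8 t=17s outcome=S: state=CLOSED
  event#9 t=19s outcome=F: state=CLOSED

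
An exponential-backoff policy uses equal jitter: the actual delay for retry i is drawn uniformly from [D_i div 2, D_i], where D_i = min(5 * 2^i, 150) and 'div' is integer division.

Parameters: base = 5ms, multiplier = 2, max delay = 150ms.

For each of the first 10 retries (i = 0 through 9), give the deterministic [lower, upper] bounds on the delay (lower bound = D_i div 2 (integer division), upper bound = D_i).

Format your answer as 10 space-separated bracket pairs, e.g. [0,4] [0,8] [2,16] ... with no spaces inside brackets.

Answer: [2,5] [5,10] [10,20] [20,40] [40,80] [75,150] [75,150] [75,150] [75,150] [75,150]

Derivation:
Computing bounds per retry:
  i=0: D_i=min(5*2^0,150)=5, bounds=[2,5]
  i=1: D_i=min(5*2^1,150)=10, bounds=[5,10]
  i=2: D_i=min(5*2^2,150)=20, bounds=[10,20]
  i=3: D_i=min(5*2^3,150)=40, bounds=[20,40]
  i=4: D_i=min(5*2^4,150)=80, bounds=[40,80]
  i=5: D_i=min(5*2^5,150)=150, bounds=[75,150]
  i=6: D_i=min(5*2^6,150)=150, bounds=[75,150]
  i=7: D_i=min(5*2^7,150)=150, bounds=[75,150]
  i=8: D_i=min(5*2^8,150)=150, bounds=[75,150]
  i=9: D_i=min(5*2^9,150)=150, bounds=[75,150]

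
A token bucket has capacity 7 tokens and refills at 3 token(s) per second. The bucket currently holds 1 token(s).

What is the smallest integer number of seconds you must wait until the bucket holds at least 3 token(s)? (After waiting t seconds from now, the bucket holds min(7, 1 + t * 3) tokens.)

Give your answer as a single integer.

Answer: 1

Derivation:
Need 1 + t * 3 >= 3, so t >= 2/3.
Smallest integer t = ceil(2/3) = 1.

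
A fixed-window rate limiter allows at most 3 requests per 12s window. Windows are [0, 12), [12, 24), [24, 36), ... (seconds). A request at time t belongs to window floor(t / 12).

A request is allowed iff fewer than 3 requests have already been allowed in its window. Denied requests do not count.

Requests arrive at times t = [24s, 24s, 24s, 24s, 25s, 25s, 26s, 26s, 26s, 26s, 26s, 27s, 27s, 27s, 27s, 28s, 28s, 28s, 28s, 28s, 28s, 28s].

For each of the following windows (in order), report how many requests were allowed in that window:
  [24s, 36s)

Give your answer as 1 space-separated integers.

Processing requests:
  req#1 t=24s (window 2): ALLOW
  req#2 t=24s (window 2): ALLOW
  req#3 t=24s (window 2): ALLOW
  req#4 t=24s (window 2): DENY
  req#5 t=25s (window 2): DENY
  req#6 t=25s (window 2): DENY
  req#7 t=26s (window 2): DENY
  req#8 t=26s (window 2): DENY
  req#9 t=26s (window 2): DENY
  req#10 t=26s (window 2): DENY
  req#11 t=26s (window 2): DENY
  req#12 t=27s (window 2): DENY
  req#13 t=27s (window 2): DENY
  req#14 t=27s (window 2): DENY
  req#15 t=27s (window 2): DENY
  req#16 t=28s (window 2): DENY
  req#17 t=28s (window 2): DENY
  req#18 t=28s (window 2): DENY
  req#19 t=28s (window 2): DENY
  req#20 t=28s (window 2): DENY
  req#21 t=28s (window 2): DENY
  req#22 t=28s (window 2): DENY

Allowed counts by window: 3

Answer: 3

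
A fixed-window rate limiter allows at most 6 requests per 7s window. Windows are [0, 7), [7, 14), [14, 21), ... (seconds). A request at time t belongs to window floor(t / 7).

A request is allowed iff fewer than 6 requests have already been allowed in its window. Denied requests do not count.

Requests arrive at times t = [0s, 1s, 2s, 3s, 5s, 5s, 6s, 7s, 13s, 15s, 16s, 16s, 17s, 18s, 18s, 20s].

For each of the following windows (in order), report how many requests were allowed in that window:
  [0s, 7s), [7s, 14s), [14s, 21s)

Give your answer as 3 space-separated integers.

Processing requests:
  req#1 t=0s (window 0): ALLOW
  req#2 t=1s (window 0): ALLOW
  req#3 t=2s (window 0): ALLOW
  req#4 t=3s (window 0): ALLOW
  req#5 t=5s (window 0): ALLOW
  req#6 t=5s (window 0): ALLOW
  req#7 t=6s (window 0): DENY
  req#8 t=7s (window 1): ALLOW
  req#9 t=13s (window 1): ALLOW
  req#10 t=15s (window 2): ALLOW
  req#11 t=16s (window 2): ALLOW
  req#12 t=16s (window 2): ALLOW
  req#13 t=17s (window 2): ALLOW
  req#14 t=18s (window 2): ALLOW
  req#15 t=18s (window 2): ALLOW
  req#16 t=20s (window 2): DENY

Allowed counts by window: 6 2 6

Answer: 6 2 6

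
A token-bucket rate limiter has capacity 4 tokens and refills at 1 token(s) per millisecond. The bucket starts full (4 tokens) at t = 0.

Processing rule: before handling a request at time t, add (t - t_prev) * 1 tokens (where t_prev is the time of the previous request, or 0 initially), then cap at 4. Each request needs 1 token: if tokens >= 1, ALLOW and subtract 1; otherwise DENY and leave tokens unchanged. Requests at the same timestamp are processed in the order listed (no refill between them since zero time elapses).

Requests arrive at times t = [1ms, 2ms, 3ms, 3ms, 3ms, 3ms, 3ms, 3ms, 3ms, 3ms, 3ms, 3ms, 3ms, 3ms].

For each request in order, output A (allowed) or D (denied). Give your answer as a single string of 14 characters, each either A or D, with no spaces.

Answer: AAAAAADDDDDDDD

Derivation:
Simulating step by step:
  req#1 t=1ms: ALLOW
  req#2 t=2ms: ALLOW
  req#3 t=3ms: ALLOW
  req#4 t=3ms: ALLOW
  req#5 t=3ms: ALLOW
  req#6 t=3ms: ALLOW
  req#7 t=3ms: DENY
  req#8 t=3ms: DENY
  req#9 t=3ms: DENY
  req#10 t=3ms: DENY
  req#11 t=3ms: DENY
  req#12 t=3ms: DENY
  req#13 t=3ms: DENY
  req#14 t=3ms: DENY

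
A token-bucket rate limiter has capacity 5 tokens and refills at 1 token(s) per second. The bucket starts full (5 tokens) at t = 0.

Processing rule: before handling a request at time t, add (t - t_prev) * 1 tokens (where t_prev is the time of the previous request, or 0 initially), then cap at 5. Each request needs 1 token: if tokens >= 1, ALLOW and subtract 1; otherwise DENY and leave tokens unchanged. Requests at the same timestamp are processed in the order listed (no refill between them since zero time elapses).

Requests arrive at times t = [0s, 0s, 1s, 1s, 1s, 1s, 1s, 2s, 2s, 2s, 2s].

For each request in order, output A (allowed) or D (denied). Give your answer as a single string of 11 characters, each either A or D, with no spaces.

Simulating step by step:
  req#1 t=0s: ALLOW
  req#2 t=0s: ALLOW
  req#3 t=1s: ALLOW
  req#4 t=1s: ALLOW
  req#5 t=1s: ALLOW
  req#6 t=1s: ALLOW
  req#7 t=1s: DENY
  req#8 t=2s: ALLOW
  req#9 t=2s: DENY
  req#10 t=2s: DENY
  req#11 t=2s: DENY

Answer: AAAAAADADDD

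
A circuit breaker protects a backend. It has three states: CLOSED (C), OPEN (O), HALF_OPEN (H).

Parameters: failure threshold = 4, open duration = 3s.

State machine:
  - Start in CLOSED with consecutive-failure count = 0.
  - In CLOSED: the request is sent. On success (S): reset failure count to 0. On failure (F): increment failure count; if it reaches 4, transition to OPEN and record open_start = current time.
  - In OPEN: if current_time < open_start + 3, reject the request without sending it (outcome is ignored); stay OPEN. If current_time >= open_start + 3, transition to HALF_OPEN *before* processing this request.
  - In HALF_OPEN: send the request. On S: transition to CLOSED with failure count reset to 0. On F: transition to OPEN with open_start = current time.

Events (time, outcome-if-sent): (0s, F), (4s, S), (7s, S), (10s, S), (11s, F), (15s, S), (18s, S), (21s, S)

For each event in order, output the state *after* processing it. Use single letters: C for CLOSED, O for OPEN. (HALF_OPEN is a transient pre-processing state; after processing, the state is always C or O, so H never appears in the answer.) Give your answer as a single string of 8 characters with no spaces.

State after each event:
  event#1 t=0s outcome=F: state=CLOSED
  event#2 t=4s outcome=S: state=CLOSED
  event#3 t=7s outcome=S: state=CLOSED
  event#4 t=10s outcome=S: state=CLOSED
  event#5 t=11s outcome=F: state=CLOSED
  event#6 t=15s outcome=S: state=CLOSED
  event#7 t=18s outcome=S: state=CLOSED
  event#8 t=21s outcome=S: state=CLOSED

Answer: CCCCCCCC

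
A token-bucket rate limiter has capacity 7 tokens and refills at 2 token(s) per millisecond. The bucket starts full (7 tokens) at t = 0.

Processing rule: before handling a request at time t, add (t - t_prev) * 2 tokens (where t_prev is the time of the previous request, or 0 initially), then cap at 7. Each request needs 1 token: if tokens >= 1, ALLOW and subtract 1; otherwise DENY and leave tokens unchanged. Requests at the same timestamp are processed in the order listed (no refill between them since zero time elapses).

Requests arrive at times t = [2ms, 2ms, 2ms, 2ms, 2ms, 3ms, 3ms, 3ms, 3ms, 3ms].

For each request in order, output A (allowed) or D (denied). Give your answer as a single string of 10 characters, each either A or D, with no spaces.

Simulating step by step:
  req#1 t=2ms: ALLOW
  req#2 t=2ms: ALLOW
  req#3 t=2ms: ALLOW
  req#4 t=2ms: ALLOW
  req#5 t=2ms: ALLOW
  req#6 t=3ms: ALLOW
  req#7 t=3ms: ALLOW
  req#8 t=3ms: ALLOW
  req#9 t=3ms: ALLOW
  req#10 t=3ms: DENY

Answer: AAAAAAAAAD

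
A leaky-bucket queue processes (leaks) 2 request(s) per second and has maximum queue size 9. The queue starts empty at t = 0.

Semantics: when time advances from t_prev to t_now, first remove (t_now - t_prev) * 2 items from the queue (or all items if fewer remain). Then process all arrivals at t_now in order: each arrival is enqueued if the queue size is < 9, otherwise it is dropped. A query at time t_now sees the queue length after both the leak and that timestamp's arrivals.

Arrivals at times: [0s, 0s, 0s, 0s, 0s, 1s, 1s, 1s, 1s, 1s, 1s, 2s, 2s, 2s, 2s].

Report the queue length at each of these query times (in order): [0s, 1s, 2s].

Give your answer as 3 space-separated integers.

Queue lengths at query times:
  query t=0s: backlog = 5
  query t=1s: backlog = 9
  query t=2s: backlog = 9

Answer: 5 9 9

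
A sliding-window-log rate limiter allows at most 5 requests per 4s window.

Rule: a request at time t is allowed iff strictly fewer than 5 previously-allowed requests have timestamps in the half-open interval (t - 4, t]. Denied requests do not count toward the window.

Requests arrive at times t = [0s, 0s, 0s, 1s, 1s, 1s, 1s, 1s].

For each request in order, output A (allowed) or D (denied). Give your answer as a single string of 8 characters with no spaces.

Tracking allowed requests in the window:
  req#1 t=0s: ALLOW
  req#2 t=0s: ALLOW
  req#3 t=0s: ALLOW
  req#4 t=1s: ALLOW
  req#5 t=1s: ALLOW
  req#6 t=1s: DENY
  req#7 t=1s: DENY
  req#8 t=1s: DENY

Answer: AAAAADDD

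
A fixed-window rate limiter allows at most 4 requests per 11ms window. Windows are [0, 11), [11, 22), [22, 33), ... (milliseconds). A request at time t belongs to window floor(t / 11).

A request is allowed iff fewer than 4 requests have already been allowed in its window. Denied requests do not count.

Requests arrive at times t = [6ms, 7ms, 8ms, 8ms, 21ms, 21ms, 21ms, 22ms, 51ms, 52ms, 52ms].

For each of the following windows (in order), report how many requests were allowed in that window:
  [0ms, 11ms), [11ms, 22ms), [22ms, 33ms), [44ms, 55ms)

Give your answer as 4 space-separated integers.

Processing requests:
  req#1 t=6ms (window 0): ALLOW
  req#2 t=7ms (window 0): ALLOW
  req#3 t=8ms (window 0): ALLOW
  req#4 t=8ms (window 0): ALLOW
  req#5 t=21ms (window 1): ALLOW
  req#6 t=21ms (window 1): ALLOW
  req#7 t=21ms (window 1): ALLOW
  req#8 t=22ms (window 2): ALLOW
  req#9 t=51ms (window 4): ALLOW
  req#10 t=52ms (window 4): ALLOW
  req#11 t=52ms (window 4): ALLOW

Allowed counts by window: 4 3 1 3

Answer: 4 3 1 3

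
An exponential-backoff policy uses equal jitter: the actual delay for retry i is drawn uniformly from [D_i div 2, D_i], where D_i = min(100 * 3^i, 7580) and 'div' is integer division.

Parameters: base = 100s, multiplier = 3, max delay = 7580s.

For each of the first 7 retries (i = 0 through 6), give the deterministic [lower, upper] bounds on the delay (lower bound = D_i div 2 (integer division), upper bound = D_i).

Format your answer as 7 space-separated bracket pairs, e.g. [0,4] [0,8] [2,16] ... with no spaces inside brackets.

Answer: [50,100] [150,300] [450,900] [1350,2700] [3790,7580] [3790,7580] [3790,7580]

Derivation:
Computing bounds per retry:
  i=0: D_i=min(100*3^0,7580)=100, bounds=[50,100]
  i=1: D_i=min(100*3^1,7580)=300, bounds=[150,300]
  i=2: D_i=min(100*3^2,7580)=900, bounds=[450,900]
  i=3: D_i=min(100*3^3,7580)=2700, bounds=[1350,2700]
  i=4: D_i=min(100*3^4,7580)=7580, bounds=[3790,7580]
  i=5: D_i=min(100*3^5,7580)=7580, bounds=[3790,7580]
  i=6: D_i=min(100*3^6,7580)=7580, bounds=[3790,7580]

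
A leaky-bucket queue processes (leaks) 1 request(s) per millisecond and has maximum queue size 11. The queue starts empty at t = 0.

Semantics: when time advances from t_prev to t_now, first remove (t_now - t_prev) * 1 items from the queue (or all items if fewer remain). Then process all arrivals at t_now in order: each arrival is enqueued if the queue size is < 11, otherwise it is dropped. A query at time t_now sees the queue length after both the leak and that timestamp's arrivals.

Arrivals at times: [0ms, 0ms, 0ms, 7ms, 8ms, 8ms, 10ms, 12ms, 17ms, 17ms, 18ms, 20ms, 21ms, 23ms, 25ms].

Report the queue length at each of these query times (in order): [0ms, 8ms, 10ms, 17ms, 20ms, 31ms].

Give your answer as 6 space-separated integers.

Queue lengths at query times:
  query t=0ms: backlog = 3
  query t=8ms: backlog = 2
  query t=10ms: backlog = 1
  query t=17ms: backlog = 2
  query t=20ms: backlog = 1
  query t=31ms: backlog = 0

Answer: 3 2 1 2 1 0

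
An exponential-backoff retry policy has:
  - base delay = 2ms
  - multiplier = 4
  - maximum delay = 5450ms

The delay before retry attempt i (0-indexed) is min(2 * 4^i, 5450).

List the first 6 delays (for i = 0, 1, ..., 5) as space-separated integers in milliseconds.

Computing each delay:
  i=0: min(2*4^0, 5450) = 2
  i=1: min(2*4^1, 5450) = 8
  i=2: min(2*4^2, 5450) = 32
  i=3: min(2*4^3, 5450) = 128
  i=4: min(2*4^4, 5450) = 512
  i=5: min(2*4^5, 5450) = 2048

Answer: 2 8 32 128 512 2048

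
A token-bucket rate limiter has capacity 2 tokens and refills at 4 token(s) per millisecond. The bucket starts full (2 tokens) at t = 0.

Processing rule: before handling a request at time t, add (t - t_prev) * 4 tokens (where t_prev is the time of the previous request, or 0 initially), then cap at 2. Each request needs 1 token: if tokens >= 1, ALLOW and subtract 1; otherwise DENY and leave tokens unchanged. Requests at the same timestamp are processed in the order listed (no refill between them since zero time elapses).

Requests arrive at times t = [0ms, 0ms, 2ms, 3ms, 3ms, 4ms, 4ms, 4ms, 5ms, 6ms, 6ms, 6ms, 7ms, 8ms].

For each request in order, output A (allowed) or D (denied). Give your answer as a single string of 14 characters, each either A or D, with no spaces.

Simulating step by step:
  req#1 t=0ms: ALLOW
  req#2 t=0ms: ALLOW
  req#3 t=2ms: ALLOW
  req#4 t=3ms: ALLOW
  req#5 t=3ms: ALLOW
  req#6 t=4ms: ALLOW
  req#7 t=4ms: ALLOW
  req#8 t=4ms: DENY
  req#9 t=5ms: ALLOW
  req#10 t=6ms: ALLOW
  req#11 t=6ms: ALLOW
  req#12 t=6ms: DENY
  req#13 t=7ms: ALLOW
  req#14 t=8ms: ALLOW

Answer: AAAAAAADAAADAA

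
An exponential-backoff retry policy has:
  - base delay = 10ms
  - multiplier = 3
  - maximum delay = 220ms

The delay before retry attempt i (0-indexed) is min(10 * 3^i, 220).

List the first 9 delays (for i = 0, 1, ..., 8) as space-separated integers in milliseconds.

Answer: 10 30 90 220 220 220 220 220 220

Derivation:
Computing each delay:
  i=0: min(10*3^0, 220) = 10
  i=1: min(10*3^1, 220) = 30
  i=2: min(10*3^2, 220) = 90
  i=3: min(10*3^3, 220) = 220
  i=4: min(10*3^4, 220) = 220
  i=5: min(10*3^5, 220) = 220
  i=6: min(10*3^6, 220) = 220
  i=7: min(10*3^7, 220) = 220
  i=8: min(10*3^8, 220) = 220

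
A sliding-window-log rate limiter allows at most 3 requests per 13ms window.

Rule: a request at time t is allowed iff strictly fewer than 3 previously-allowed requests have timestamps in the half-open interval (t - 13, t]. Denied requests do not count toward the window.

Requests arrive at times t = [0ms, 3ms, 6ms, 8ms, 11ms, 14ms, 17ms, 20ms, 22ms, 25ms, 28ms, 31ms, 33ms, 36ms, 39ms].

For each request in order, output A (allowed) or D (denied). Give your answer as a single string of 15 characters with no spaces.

Answer: AAADDAAADDAAADD

Derivation:
Tracking allowed requests in the window:
  req#1 t=0ms: ALLOW
  req#2 t=3ms: ALLOW
  req#3 t=6ms: ALLOW
  req#4 t=8ms: DENY
  req#5 t=11ms: DENY
  req#6 t=14ms: ALLOW
  req#7 t=17ms: ALLOW
  req#8 t=20ms: ALLOW
  req#9 t=22ms: DENY
  req#10 t=25ms: DENY
  req#11 t=28ms: ALLOW
  req#12 t=31ms: ALLOW
  req#13 t=33ms: ALLOW
  req#14 t=36ms: DENY
  req#15 t=39ms: DENY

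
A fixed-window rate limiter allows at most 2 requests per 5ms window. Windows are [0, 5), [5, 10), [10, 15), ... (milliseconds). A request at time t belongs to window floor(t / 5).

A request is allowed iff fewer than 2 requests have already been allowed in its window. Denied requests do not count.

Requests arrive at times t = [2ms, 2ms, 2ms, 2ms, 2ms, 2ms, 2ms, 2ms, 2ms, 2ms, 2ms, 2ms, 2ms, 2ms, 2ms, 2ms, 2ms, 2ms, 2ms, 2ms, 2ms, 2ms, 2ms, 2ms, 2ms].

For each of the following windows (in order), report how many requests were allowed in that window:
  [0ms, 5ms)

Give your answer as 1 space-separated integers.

Processing requests:
  req#1 t=2ms (window 0): ALLOW
  req#2 t=2ms (window 0): ALLOW
  req#3 t=2ms (window 0): DENY
  req#4 t=2ms (window 0): DENY
  req#5 t=2ms (window 0): DENY
  req#6 t=2ms (window 0): DENY
  req#7 t=2ms (window 0): DENY
  req#8 t=2ms (window 0): DENY
  req#9 t=2ms (window 0): DENY
  req#10 t=2ms (window 0): DENY
  req#11 t=2ms (window 0): DENY
  req#12 t=2ms (window 0): DENY
  req#13 t=2ms (window 0): DENY
  req#14 t=2ms (window 0): DENY
  req#15 t=2ms (window 0): DENY
  req#16 t=2ms (window 0): DENY
  req#17 t=2ms (window 0): DENY
  req#18 t=2ms (window 0): DENY
  req#19 t=2ms (window 0): DENY
  req#20 t=2ms (window 0): DENY
  req#21 t=2ms (window 0): DENY
  req#22 t=2ms (window 0): DENY
  req#23 t=2ms (window 0): DENY
  req#24 t=2ms (window 0): DENY
  req#25 t=2ms (window 0): DENY

Allowed counts by window: 2

Answer: 2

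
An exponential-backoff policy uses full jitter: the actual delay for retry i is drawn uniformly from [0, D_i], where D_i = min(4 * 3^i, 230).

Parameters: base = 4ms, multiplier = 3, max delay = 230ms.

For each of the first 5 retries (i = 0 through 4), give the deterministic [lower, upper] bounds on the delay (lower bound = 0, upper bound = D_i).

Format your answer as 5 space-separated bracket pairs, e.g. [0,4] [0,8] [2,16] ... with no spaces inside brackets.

Computing bounds per retry:
  i=0: D_i=min(4*3^0,230)=4, bounds=[0,4]
  i=1: D_i=min(4*3^1,230)=12, bounds=[0,12]
  i=2: D_i=min(4*3^2,230)=36, bounds=[0,36]
  i=3: D_i=min(4*3^3,230)=108, bounds=[0,108]
  i=4: D_i=min(4*3^4,230)=230, bounds=[0,230]

Answer: [0,4] [0,12] [0,36] [0,108] [0,230]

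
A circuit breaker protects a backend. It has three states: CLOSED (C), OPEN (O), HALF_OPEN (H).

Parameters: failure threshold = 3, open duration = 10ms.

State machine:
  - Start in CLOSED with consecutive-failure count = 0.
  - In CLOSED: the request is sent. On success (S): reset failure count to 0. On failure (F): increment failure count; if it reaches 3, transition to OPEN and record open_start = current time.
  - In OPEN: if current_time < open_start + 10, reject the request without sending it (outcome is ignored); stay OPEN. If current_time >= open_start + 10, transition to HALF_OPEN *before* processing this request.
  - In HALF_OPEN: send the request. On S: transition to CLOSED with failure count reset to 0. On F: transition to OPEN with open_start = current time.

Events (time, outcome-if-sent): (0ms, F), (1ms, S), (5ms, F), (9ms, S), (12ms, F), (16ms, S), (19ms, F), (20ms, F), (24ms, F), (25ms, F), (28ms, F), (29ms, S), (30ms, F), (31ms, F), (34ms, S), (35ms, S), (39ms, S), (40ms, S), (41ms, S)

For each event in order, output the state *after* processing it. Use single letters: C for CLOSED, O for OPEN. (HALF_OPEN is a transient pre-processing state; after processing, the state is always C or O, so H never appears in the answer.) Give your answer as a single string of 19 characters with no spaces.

Answer: CCCCCCCCOOOOOOCCCCC

Derivation:
State after each event:
  event#1 t=0ms outcome=F: state=CLOSED
  event#2 t=1ms outcome=S: state=CLOSED
  event#3 t=5ms outcome=F: state=CLOSED
  event#4 t=9ms outcome=S: state=CLOSED
  event#5 t=12ms outcome=F: state=CLOSED
  event#6 t=16ms outcome=S: state=CLOSED
  event#7 t=19ms outcome=F: state=CLOSED
  event#8 t=20ms outcome=F: state=CLOSED
  event#9 t=24ms outcome=F: state=OPEN
  event#10 t=25ms outcome=F: state=OPEN
  event#11 t=28ms outcome=F: state=OPEN
  event#12 t=29ms outcome=S: state=OPEN
  event#13 t=30ms outcome=F: state=OPEN
  event#14 t=31ms outcome=F: state=OPEN
  event#15 t=34ms outcome=S: state=CLOSED
  event#16 t=35ms outcome=S: state=CLOSED
  event#17 t=39ms outcome=S: state=CLOSED
  event#18 t=40ms outcome=S: state=CLOSED
  event#19 t=41ms outcome=S: state=CLOSED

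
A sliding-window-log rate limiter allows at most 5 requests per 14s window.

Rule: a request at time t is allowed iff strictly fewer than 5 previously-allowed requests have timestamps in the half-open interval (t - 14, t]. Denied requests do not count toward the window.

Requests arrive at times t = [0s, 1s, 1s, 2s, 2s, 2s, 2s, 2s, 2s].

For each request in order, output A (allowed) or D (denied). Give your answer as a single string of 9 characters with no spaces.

Tracking allowed requests in the window:
  req#1 t=0s: ALLOW
  req#2 t=1s: ALLOW
  req#3 t=1s: ALLOW
  req#4 t=2s: ALLOW
  req#5 t=2s: ALLOW
  req#6 t=2s: DENY
  req#7 t=2s: DENY
  req#8 t=2s: DENY
  req#9 t=2s: DENY

Answer: AAAAADDDD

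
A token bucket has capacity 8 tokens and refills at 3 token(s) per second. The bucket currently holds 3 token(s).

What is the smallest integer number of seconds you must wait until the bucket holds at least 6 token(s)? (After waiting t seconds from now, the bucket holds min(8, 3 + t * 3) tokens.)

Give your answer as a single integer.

Need 3 + t * 3 >= 6, so t >= 3/3.
Smallest integer t = ceil(3/3) = 1.

Answer: 1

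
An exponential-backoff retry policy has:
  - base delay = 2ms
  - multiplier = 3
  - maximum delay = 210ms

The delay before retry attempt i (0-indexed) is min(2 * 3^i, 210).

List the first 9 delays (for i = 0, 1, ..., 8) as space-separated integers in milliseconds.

Answer: 2 6 18 54 162 210 210 210 210

Derivation:
Computing each delay:
  i=0: min(2*3^0, 210) = 2
  i=1: min(2*3^1, 210) = 6
  i=2: min(2*3^2, 210) = 18
  i=3: min(2*3^3, 210) = 54
  i=4: min(2*3^4, 210) = 162
  i=5: min(2*3^5, 210) = 210
  i=6: min(2*3^6, 210) = 210
  i=7: min(2*3^7, 210) = 210
  i=8: min(2*3^8, 210) = 210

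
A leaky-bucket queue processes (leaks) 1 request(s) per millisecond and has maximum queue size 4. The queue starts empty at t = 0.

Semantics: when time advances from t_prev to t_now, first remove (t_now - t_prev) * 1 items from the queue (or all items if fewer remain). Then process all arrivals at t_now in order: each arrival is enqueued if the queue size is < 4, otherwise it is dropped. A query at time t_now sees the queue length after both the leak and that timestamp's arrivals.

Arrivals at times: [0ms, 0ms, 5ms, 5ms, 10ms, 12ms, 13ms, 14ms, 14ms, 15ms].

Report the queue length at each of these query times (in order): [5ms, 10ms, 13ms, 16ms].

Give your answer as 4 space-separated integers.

Queue lengths at query times:
  query t=5ms: backlog = 2
  query t=10ms: backlog = 1
  query t=13ms: backlog = 1
  query t=16ms: backlog = 1

Answer: 2 1 1 1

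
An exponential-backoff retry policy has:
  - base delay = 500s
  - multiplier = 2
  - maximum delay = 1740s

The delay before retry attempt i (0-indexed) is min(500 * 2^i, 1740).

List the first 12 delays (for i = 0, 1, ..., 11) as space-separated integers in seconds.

Computing each delay:
  i=0: min(500*2^0, 1740) = 500
  i=1: min(500*2^1, 1740) = 1000
  i=2: min(500*2^2, 1740) = 1740
  i=3: min(500*2^3, 1740) = 1740
  i=4: min(500*2^4, 1740) = 1740
  i=5: min(500*2^5, 1740) = 1740
  i=6: min(500*2^6, 1740) = 1740
  i=7: min(500*2^7, 1740) = 1740
  i=8: min(500*2^8, 1740) = 1740
  i=9: min(500*2^9, 1740) = 1740
  i=10: min(500*2^10, 1740) = 1740
  i=11: min(500*2^11, 1740) = 1740

Answer: 500 1000 1740 1740 1740 1740 1740 1740 1740 1740 1740 1740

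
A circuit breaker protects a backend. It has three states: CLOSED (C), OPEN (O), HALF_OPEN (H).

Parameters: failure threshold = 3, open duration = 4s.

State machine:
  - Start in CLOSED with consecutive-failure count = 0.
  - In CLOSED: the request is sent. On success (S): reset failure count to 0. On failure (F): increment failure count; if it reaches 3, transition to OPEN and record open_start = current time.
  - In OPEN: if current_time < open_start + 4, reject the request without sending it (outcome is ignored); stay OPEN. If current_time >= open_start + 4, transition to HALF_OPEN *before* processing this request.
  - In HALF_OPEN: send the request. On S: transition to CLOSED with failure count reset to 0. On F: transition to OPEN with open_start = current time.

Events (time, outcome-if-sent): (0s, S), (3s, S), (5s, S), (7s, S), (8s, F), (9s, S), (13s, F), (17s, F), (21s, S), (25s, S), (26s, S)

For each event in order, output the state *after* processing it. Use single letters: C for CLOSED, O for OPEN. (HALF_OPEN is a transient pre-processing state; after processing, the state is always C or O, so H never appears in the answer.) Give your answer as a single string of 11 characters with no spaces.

Answer: CCCCCCCCCCC

Derivation:
State after each event:
  event#1 t=0s outcome=S: state=CLOSED
  event#2 t=3s outcome=S: state=CLOSED
  event#3 t=5s outcome=S: state=CLOSED
  event#4 t=7s outcome=S: state=CLOSED
  event#5 t=8s outcome=F: state=CLOSED
  event#6 t=9s outcome=S: state=CLOSED
  event#7 t=13s outcome=F: state=CLOSED
  event#8 t=17s outcome=F: state=CLOSED
  event#9 t=21s outcome=S: state=CLOSED
  event#10 t=25s outcome=S: state=CLOSED
  event#11 t=26s outcome=S: state=CLOSED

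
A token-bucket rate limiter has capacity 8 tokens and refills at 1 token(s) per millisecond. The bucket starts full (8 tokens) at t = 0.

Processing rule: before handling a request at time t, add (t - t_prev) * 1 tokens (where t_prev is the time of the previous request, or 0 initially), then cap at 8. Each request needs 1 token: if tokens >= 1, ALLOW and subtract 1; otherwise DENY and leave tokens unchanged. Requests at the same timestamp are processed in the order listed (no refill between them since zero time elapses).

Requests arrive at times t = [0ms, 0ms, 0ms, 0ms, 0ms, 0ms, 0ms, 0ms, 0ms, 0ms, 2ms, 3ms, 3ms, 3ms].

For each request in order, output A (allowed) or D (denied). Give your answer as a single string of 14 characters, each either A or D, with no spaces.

Simulating step by step:
  req#1 t=0ms: ALLOW
  req#2 t=0ms: ALLOW
  req#3 t=0ms: ALLOW
  req#4 t=0ms: ALLOW
  req#5 t=0ms: ALLOW
  req#6 t=0ms: ALLOW
  req#7 t=0ms: ALLOW
  req#8 t=0ms: ALLOW
  req#9 t=0ms: DENY
  req#10 t=0ms: DENY
  req#11 t=2ms: ALLOW
  req#12 t=3ms: ALLOW
  req#13 t=3ms: ALLOW
  req#14 t=3ms: DENY

Answer: AAAAAAAADDAAAD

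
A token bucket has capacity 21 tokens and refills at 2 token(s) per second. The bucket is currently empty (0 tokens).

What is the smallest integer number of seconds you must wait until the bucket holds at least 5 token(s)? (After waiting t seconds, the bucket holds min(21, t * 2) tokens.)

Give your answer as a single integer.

Answer: 3

Derivation:
Need t * 2 >= 5, so t >= 5/2.
Smallest integer t = ceil(5/2) = 3.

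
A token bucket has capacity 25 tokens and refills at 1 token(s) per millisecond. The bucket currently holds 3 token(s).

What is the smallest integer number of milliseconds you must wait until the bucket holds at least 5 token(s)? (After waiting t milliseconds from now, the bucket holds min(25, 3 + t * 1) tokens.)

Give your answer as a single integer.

Answer: 2

Derivation:
Need 3 + t * 1 >= 5, so t >= 2/1.
Smallest integer t = ceil(2/1) = 2.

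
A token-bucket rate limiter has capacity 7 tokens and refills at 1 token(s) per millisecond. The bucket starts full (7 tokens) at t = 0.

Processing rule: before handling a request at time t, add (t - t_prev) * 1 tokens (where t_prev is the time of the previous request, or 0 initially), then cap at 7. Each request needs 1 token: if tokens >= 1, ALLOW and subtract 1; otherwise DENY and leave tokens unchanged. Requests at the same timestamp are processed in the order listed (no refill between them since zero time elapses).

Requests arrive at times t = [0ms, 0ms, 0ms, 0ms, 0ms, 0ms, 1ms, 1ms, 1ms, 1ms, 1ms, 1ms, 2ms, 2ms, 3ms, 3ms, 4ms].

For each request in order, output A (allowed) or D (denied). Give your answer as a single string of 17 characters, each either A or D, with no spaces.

Simulating step by step:
  req#1 t=0ms: ALLOW
  req#2 t=0ms: ALLOW
  req#3 t=0ms: ALLOW
  req#4 t=0ms: ALLOW
  req#5 t=0ms: ALLOW
  req#6 t=0ms: ALLOW
  req#7 t=1ms: ALLOW
  req#8 t=1ms: ALLOW
  req#9 t=1ms: DENY
  req#10 t=1ms: DENY
  req#11 t=1ms: DENY
  req#12 t=1ms: DENY
  req#13 t=2ms: ALLOW
  req#14 t=2ms: DENY
  req#15 t=3ms: ALLOW
  req#16 t=3ms: DENY
  req#17 t=4ms: ALLOW

Answer: AAAAAAAADDDDADADA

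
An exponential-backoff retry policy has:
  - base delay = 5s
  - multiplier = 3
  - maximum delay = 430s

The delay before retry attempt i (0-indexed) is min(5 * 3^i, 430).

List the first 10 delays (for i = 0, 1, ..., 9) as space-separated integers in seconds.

Computing each delay:
  i=0: min(5*3^0, 430) = 5
  i=1: min(5*3^1, 430) = 15
  i=2: min(5*3^2, 430) = 45
  i=3: min(5*3^3, 430) = 135
  i=4: min(5*3^4, 430) = 405
  i=5: min(5*3^5, 430) = 430
  i=6: min(5*3^6, 430) = 430
  i=7: min(5*3^7, 430) = 430
  i=8: min(5*3^8, 430) = 430
  i=9: min(5*3^9, 430) = 430

Answer: 5 15 45 135 405 430 430 430 430 430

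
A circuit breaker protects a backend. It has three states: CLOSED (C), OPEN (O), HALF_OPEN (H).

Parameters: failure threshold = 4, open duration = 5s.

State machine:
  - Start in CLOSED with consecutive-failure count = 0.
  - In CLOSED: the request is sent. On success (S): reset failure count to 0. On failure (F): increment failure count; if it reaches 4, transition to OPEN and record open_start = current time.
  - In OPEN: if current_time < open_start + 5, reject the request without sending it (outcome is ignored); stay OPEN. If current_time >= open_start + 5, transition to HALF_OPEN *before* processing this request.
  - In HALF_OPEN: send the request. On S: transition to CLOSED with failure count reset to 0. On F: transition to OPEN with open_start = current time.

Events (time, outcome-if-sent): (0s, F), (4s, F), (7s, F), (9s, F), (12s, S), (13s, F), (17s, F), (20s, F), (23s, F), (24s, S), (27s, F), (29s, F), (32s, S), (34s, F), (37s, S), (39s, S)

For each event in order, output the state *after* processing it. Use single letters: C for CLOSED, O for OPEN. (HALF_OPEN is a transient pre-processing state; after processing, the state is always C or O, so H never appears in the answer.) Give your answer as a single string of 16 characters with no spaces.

State after each event:
  event#1 t=0s outcome=F: state=CLOSED
  event#2 t=4s outcome=F: state=CLOSED
  event#3 t=7s outcome=F: state=CLOSED
  event#4 t=9s outcome=F: state=OPEN
  event#5 t=12s outcome=S: state=OPEN
  event#6 t=13s outcome=F: state=OPEN
  event#7 t=17s outcome=F: state=OPEN
  event#8 t=20s outcome=F: state=OPEN
  event#9 t=23s outcome=F: state=OPEN
  event#10 t=24s outcome=S: state=OPEN
  event#11 t=27s outcome=F: state=OPEN
  event#12 t=29s outcome=F: state=OPEN
  event#13 t=32s outcome=S: state=OPEN
  event#14 t=34s outcome=F: state=OPEN
  event#15 t=37s outcome=S: state=OPEN
  event#16 t=39s outcome=S: state=CLOSED

Answer: CCCOOOOOOOOOOOOC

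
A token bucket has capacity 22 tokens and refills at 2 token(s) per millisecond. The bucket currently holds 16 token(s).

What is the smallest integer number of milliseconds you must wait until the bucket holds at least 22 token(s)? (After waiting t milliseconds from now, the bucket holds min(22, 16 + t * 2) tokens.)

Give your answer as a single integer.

Answer: 3

Derivation:
Need 16 + t * 2 >= 22, so t >= 6/2.
Smallest integer t = ceil(6/2) = 3.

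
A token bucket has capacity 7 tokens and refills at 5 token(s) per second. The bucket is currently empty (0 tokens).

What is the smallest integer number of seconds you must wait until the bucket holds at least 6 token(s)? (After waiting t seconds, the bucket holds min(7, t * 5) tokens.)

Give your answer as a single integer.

Need t * 5 >= 6, so t >= 6/5.
Smallest integer t = ceil(6/5) = 2.

Answer: 2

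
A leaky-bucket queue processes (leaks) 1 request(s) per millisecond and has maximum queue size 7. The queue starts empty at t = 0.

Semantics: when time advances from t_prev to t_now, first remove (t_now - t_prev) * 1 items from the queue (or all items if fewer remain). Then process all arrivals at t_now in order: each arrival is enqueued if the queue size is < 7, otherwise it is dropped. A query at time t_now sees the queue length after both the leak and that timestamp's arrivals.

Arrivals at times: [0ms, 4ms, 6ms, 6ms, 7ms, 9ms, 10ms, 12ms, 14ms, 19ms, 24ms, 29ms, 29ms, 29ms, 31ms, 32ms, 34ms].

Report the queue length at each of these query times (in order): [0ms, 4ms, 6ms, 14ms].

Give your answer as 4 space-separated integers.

Queue lengths at query times:
  query t=0ms: backlog = 1
  query t=4ms: backlog = 1
  query t=6ms: backlog = 2
  query t=14ms: backlog = 1

Answer: 1 1 2 1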